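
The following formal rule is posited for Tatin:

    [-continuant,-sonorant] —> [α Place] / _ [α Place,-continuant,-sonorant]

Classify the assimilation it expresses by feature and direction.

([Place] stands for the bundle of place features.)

The shared variable α links the value of the place features (abbreviated [Place]) on the target to the same value on the neighbouring segment, so place is the feature that assimilates.
Since the environment is written after the underscore, the trigger follows the target; the direction is regressive.

regressive place assimilation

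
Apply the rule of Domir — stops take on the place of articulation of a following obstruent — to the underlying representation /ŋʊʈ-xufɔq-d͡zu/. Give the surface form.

[ŋʊkxufɔtd͡zu]

The rule targets /ʈ/ (voiceless retroflex stop), which sits before the trigger /x/ (velar).
The voiceless velar stop is [k], so /ʈ/ → [k].
At the second juncture, /q/ likewise becomes [t] adjacent to /d͡z/.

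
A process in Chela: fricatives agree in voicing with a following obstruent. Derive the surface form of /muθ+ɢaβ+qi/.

The rule targets /θ/ (voiceless dental fricative), which sits before the trigger /ɢ/ (voiced).
Changing only its voicing to voiced gives [ð] — the voiced dental fricative.
The same rule applies at the second boundary: /β/ → [ɸ] next to /q/.

[muðɢaɸqi]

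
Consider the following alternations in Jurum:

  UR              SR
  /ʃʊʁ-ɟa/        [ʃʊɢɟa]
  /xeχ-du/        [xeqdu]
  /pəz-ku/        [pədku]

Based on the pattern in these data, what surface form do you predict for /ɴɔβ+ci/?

The data show regressive manner assimilation: /ʁ/ → [ɢ] before /ɟ/; /χ/ → [q] before /d/; /z/ → [d] before /k/. In each pair only manner changes, matching the following consonant, while place and voice stay constant.
The rule targets /β/ (voiced bilabial fricative), which sits before the trigger /c/ (stop).
A voiced bilabial stop is [b], so the surface segment is [b].

[ɴɔbci]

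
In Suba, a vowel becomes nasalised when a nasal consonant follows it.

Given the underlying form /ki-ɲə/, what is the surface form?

/i/ sits next to the nasal /ɲ/ and is therefore nasalised to [ĩ].

[kĩɲə]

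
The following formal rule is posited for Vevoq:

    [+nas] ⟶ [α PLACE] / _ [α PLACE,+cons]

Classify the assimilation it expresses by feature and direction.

regressive place assimilation

The shared variable α links the value of the place features (abbreviated [PLACE]) on the target to the same value on the neighbouring segment, so place is the feature that assimilates.
The conditioning segment sits to the right of the focus bar, meaning the trigger follows the segment that changes — regressive assimilation.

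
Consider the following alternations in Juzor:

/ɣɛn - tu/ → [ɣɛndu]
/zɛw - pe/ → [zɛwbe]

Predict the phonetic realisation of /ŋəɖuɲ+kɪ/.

The data show progressive voicing assimilation: /t/ → [d] after /n/; /p/ → [b] after /w/. In each pair only voicing changes, matching the preceding consonant, while place and manner stay constant.
/k/ is a voiceless velar stop. The preceding trigger /ɲ/ is voiced, so /k/ must become voiced as well.
The voiced velar stop is [g], so /k/ → [g].

[ŋəɖuɲgɪ]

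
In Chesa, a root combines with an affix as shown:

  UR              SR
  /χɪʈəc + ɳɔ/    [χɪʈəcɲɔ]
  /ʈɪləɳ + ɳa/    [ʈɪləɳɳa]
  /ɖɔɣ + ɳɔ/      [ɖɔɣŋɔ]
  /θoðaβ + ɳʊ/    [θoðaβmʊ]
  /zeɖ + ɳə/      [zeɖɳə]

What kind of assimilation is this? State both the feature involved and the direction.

Underlying /ɳ/ is realised as [ɲ] next to /c/; /c/ itself does not change.
/ɳ/ is retroflex while /c/ is palatal; the output [ɲ] is palatal, matching the trigger — so the feature that spreads is place.
Manner and voice are unchanged, so the assimilation is partial, not total.
The same holds elsewhere in the data: /ɳ/ → [ŋ] after /ɣ/ (retroflex → velar, matching velar); /ɳ/ → [m] after /β/ (retroflex → bilabial, matching bilabial) — only place changes, and always toward the preceding segment.
Nothing changes in [ʈɪləɳɳa], [zeɖɳə]: there the adjacent consonants already agree in place (/ɳ/ and /ɳ/ are both retroflex; /ɳ/ and /ɖ/ are both retroflex), so these forms are consistent with the same rule.
Since the segment that changes follows the conditioning segment, the assimilation is progressive.

progressive place assimilation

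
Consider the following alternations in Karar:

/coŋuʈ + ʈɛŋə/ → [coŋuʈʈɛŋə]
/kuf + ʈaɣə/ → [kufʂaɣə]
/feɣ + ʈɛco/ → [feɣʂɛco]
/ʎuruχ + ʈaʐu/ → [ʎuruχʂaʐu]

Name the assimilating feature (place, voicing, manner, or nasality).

manner

The segment that alternates is /ʈ/, which surfaces as [ʂ] when adjacent to /f/.
The change stop → fricative matches the manner of the preceding /f/, identifying this as manner assimilation.
The other alternating forms pattern the same way: /ʈ/ → [ʂ] after /ɣ/ (stop → fricative, matching a fricative); /ʈ/ → [ʂ] after /χ/ (stop → fricative, matching a fricative) — only manner changes, and always toward the preceding segment.
Nothing changes in [coŋuʈʈɛŋə]: there the adjacent consonants already agree in manner (/ʈ/ and /ʈ/ are both stops), so this form is consistent with the same rule.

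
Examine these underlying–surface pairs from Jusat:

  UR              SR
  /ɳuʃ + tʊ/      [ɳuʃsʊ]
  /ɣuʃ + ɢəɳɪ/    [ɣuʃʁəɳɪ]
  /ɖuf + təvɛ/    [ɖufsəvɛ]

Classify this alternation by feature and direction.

Underlying /t/ is realised as [s] next to /ʃ/; /ʃ/ itself does not change.
The change stop → fricative matches the manner of the preceding /ʃ/, identifying this as manner assimilation.
Place and voice are unchanged, so the assimilation is partial, not total.
Checking the remaining alternations: /ɢ/ → [ʁ] after /ʃ/ (stop → fricative, matching a fricative); /t/ → [s] after /f/ (stop → fricative, matching a fricative) — only manner changes, and always toward the preceding segment.
Since the segment that changes follows the conditioning segment, the assimilation is progressive.

progressive manner assimilation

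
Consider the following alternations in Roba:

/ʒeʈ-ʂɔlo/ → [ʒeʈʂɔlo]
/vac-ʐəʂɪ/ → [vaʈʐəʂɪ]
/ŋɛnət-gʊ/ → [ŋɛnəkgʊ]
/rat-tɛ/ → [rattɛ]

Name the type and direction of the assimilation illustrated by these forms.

regressive place assimilation

The segment that alternates is /c/, which surfaces as [ʈ] when adjacent to /ʐ/.
The change palatal → retroflex matches the place of the following /ʐ/, identifying this as place assimilation.
Manner and voice are unchanged, so the assimilation is partial, not total.
Checking the remaining alternation: /t/ → [k] before /g/ (alveolar → velar, matching velar) — only place changes, and always toward the following segment.
No alternation appears in [ʒeʈʂɔlo], [rattɛ]: there the adjacent consonants already agree in place (/ʈ/ and /ʂ/ are both retroflex; /t/ and /t/ are both alveolar), so these forms are consistent with the same rule.
Since the segment that changes precedes the conditioning segment, the assimilation is regressive.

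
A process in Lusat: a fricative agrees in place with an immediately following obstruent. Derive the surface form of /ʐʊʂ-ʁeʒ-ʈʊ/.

The rule targets /ʂ/ (voiceless retroflex fricative), which sits before the trigger /ʁ/ (uvular).
A voiceless uvular fricative is [χ], so the surface segment is [χ].
At the second juncture, /ʒ/ likewise becomes [ʐ] adjacent to /ʈ/.

[ʐʊχʁeʐʈʊ]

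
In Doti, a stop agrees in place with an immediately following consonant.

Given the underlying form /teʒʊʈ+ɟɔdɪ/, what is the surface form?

/ʈ/ is a voiceless retroflex stop. The following trigger /ɟ/ is palatal, so /ʈ/ must become palatal as well.
Changing only its place to palatal gives [c] — the voiceless palatal stop.

[teʒʊcɟɔdɪ]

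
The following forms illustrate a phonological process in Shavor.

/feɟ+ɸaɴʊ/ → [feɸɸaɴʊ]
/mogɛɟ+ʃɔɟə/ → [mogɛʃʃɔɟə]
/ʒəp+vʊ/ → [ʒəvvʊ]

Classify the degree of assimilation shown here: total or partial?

total assimilation

Underlying /ɟ/ is realised as [ɸ] next to /ɸ/; /ɸ/ itself does not change.
The output [ɸ] is identical to the trigger /ɸ/ — every feature (place, manner, voicing) has been copied — so this is total assimilation.
The other forms behave the same way: /ɟ/ → [ʃ] before /ʃ/; /p/ → [v] before /v/ — in each case the output is a copy of the following consonant.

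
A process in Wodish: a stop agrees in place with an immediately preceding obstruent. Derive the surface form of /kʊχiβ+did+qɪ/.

[kʊχiβbidtɪ]

The rule targets /d/ (voiced alveolar stop), which sits after the trigger /β/ (bilabial).
The voiced bilabial stop is [b], so /d/ → [b].
The same rule applies at the second boundary: /q/ → [t] next to /d/.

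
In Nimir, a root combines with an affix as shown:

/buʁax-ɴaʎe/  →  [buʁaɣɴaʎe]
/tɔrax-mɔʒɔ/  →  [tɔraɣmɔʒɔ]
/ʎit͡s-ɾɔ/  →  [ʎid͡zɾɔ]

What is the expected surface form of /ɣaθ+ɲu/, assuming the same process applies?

[ɣaðɲu]

The data show regressive voicing assimilation: /x/ → [ɣ] before /ɴ/; /x/ → [ɣ] before /m/; /t͡s/ → [d͡z] before /ɾ/. In each pair only voicing changes, matching the following consonant, while place and manner stay constant.
/θ/ is a voiceless dental fricative. The following trigger /ɲ/ is voiced, so /θ/ must become voiced as well.
A voiced dental fricative is [ð], so the surface segment is [ð].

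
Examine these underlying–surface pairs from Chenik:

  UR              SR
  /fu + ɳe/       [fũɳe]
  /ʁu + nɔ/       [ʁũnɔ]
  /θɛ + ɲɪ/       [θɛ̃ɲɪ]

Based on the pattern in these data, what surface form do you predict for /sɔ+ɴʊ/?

The data show regressive nasality assimilation (vowel nasalisation): /u/ → [ũ] before /ɳ/; /u/ → [ũ] before /n/; /ɛ/ → [ɛ̃] before /ɲ/ — a vowel is nasalised by an immediately following nasal consonant.
/ɔ/ sits next to the nasal /ɴ/ and is therefore nasalised to [ɔ̃].

[sɔ̃ɴʊ]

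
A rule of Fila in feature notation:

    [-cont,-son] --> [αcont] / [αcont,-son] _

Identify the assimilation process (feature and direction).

The shared variable α links the value of [cont] on the target to that of the neighbouring obstruent. [cont] distinguishes stops from fricatives — a manner-of-articulation feature — so this is manner assimilation.
The conditioning segment sits to the left of the focus bar, meaning the trigger precedes the segment that changes — progressive assimilation.

progressive manner assimilation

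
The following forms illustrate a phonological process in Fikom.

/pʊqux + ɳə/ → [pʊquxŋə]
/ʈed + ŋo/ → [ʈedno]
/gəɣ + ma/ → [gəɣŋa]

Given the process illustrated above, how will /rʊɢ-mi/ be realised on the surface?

The data show progressive place assimilation: /ɳ/ → [ŋ] after /x/; /ŋ/ → [n] after /d/; /m/ → [ŋ] after /ɣ/. In each pair only place changes, matching the preceding consonant, while manner and voice stay constant.
The rule targets /m/ (voiced bilabial nasal), which sits after the trigger /ɢ/ (uvular).
A voiced uvular nasal is [ɴ], so the surface segment is [ɴ].

[rʊɢɴi]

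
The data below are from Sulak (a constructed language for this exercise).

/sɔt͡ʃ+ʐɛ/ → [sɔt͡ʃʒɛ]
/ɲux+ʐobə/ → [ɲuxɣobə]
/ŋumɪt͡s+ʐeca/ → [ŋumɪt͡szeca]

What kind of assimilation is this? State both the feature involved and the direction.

progressive place assimilation

Underlying /ʐ/ is realised as [ʒ] next to /t͡ʃ/; /t͡ʃ/ itself does not change.
/ʐ/ is retroflex while /t͡ʃ/ is postalveolar; the output [ʒ] is postalveolar, matching the trigger — so the feature that spreads is place.
Manner and voice are unchanged, so the assimilation is partial, not total.
The other alternating forms pattern the same way: /ʐ/ → [ɣ] after /x/ (retroflex → velar, matching velar); /ʐ/ → [z] after /t͡s/ (retroflex → alveolar, matching alveolar) — only place changes, and always toward the preceding segment.
The trigger is the preceding segment, so the direction is progressive (perseverative).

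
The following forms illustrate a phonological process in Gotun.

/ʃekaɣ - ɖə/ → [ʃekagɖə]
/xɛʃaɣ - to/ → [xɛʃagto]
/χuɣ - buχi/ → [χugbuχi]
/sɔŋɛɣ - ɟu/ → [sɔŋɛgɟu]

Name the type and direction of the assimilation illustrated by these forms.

regressive manner assimilation

The segment that alternates is /ɣ/, which surfaces as [g] when adjacent to /ɖ/.
/ɣ/ is a fricative while /ɖ/ is a stop; the output [g] is a stop, matching the trigger — so the feature that spreads is manner.
Place and voice are unchanged, so the assimilation is partial, not total.
The same holds elsewhere in the data: /ɣ/ → [g] before /t/ (fricative → stop, matching a stop); /ɣ/ → [g] before /b/ (fricative → stop, matching a stop); /ɣ/ → [g] before /ɟ/ (fricative → stop, matching a stop) — only manner changes, and always toward the following segment.
Since the segment that changes precedes the conditioning segment, the assimilation is regressive.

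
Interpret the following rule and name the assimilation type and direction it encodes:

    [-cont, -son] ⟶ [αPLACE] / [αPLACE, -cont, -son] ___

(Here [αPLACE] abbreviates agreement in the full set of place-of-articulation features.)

progressive place assimilation

The rule copies the place features (abbreviated [PLACE]) from the environment onto the target, so the assimilating feature is place.
The conditioning segment sits to the left of the focus bar, meaning the trigger precedes the segment that changes — progressive assimilation.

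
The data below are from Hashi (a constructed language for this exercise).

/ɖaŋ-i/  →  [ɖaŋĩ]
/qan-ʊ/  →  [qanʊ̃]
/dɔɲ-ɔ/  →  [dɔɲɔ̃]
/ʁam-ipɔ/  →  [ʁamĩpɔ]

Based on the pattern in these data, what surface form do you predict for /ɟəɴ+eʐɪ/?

[ɟəɴẽʐɪ]

The data show progressive nasality assimilation (vowel nasalisation): /i/ → [ĩ] after /ŋ/; /ʊ/ → [ʊ̃] after /n/; /ɔ/ → [ɔ̃] after /ɲ/; /i/ → [ĩ] after /m/ — a vowel is nasalised by an immediately preceding nasal consonant.
The vowel /e/ is adjacent to the preceding nasal /ɴ/, so it acquires [+nasal] and surfaces as [ẽ].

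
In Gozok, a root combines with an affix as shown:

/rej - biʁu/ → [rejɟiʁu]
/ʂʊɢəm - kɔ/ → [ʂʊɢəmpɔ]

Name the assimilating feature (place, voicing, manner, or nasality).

place

Comparing underlying and surface forms, /b/ → [ɟ] is the alternation; the neighbouring /j/ is constant.
The change bilabial → palatal matches the place of the preceding /j/, identifying this as place assimilation.
Checking the remaining alternation: /k/ → [p] after /m/ (velar → bilabial, matching bilabial) — only place changes, and always toward the preceding segment.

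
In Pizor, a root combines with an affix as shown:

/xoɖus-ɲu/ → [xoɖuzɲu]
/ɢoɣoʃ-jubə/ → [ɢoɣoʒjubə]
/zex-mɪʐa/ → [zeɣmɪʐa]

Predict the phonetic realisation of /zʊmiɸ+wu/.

The data show regressive voicing assimilation: /s/ → [z] before /ɲ/; /ʃ/ → [ʒ] before /j/; /x/ → [ɣ] before /m/. In each pair only voicing changes, matching the following consonant, while place and manner stay constant.
The rule targets /ɸ/ (voiceless bilabial fricative), which sits before the trigger /w/ (voiced).
The voiced bilabial fricative is [β], so /ɸ/ → [β].

[zʊmiβwu]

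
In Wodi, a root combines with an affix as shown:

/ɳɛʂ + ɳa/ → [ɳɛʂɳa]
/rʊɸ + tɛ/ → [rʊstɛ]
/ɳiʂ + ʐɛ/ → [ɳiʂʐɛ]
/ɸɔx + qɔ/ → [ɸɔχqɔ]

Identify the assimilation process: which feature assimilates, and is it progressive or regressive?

regressive place assimilation

Comparing underlying and surface forms, /ɸ/ → [s] is the alternation; the neighbouring /t/ is constant.
The change bilabial → alveolar matches the place of the following /t/, identifying this as place assimilation.
Manner and voice are unchanged, so the assimilation is partial, not total.
The other alternating form patterns the same way: /x/ → [χ] before /q/ (velar → uvular, matching uvular) — only place changes, and always toward the following segment.
No alternation appears in [ɳɛʂɳa], [ɳiʂʐɛ]: there the adjacent consonants already agree in place (/ʂ/ and /ɳ/ are both retroflex; /ʂ/ and /ʐ/ are both retroflex), so these forms are consistent with the same rule.
Since the segment that changes precedes the conditioning segment, the assimilation is regressive.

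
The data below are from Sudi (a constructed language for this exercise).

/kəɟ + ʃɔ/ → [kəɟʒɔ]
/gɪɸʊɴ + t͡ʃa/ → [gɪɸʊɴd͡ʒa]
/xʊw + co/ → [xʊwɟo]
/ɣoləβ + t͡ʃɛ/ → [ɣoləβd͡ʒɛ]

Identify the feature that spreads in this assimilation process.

Underlying /ʃ/ is realised as [ʒ] next to /ɟ/; /ɟ/ itself does not change.
/ʃ/ is voiceless while /ɟ/ is voiced; the output [ʒ] is voiced, matching the trigger — so the feature that spreads is voicing.
Checking the remaining alternations: /t͡ʃ/ → [d͡ʒ] after /ɴ/ (voiceless → voiced, matching voiced); /c/ → [ɟ] after /w/ (voiceless → voiced, matching voiced); /t͡ʃ/ → [d͡ʒ] after /β/ (voiceless → voiced, matching voiced) — only voicing changes, and always toward the preceding segment.

voicing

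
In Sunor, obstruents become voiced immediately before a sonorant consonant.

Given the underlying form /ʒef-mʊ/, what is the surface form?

The rule targets /f/ (voiceless labiodental fricative), which sits before the trigger /m/ (voiced).
A voiced labiodental fricative is [v], so the surface segment is [v].

[ʒevmʊ]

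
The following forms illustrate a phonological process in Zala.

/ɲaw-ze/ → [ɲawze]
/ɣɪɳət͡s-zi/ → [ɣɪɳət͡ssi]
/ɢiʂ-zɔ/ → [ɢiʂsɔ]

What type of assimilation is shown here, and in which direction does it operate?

progressive voicing assimilation

Underlying /z/ is realised as [s] next to /t͡s/; /t͡s/ itself does not change.
/z/ is voiced while /t͡s/ is voiceless; the output [s] is voiceless, matching the trigger — so the feature that spreads is voicing.
Place and manner are unchanged, so the assimilation is partial, not total.
The same holds elsewhere in the data: /z/ → [s] after /ʂ/ (voiced → voiceless, matching voiceless) — only voicing changes, and always toward the preceding segment.
Nothing changes in [ɲawze]: there the adjacent consonants already agree in voicing (/z/ and /w/ are both voiced), so this form is consistent with the same rule.
Since the segment that changes follows the conditioning segment, the assimilation is progressive.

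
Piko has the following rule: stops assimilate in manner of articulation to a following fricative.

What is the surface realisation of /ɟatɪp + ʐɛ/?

[ɟatɪɸʐɛ]

/p/ is a voiceless bilabial stop. The following trigger /ʐ/ is a fricative, so /p/ must become a fricative as well.
The voiceless bilabial fricative is [ɸ], so /p/ → [ɸ].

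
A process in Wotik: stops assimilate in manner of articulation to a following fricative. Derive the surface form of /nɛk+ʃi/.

[nɛxʃi]

/k/ is a voiceless velar stop. The following trigger /ʃ/ is a fricative, so /k/ must become a fricative as well.
Changing only its manner to fricative gives [x] — the voiceless velar fricative.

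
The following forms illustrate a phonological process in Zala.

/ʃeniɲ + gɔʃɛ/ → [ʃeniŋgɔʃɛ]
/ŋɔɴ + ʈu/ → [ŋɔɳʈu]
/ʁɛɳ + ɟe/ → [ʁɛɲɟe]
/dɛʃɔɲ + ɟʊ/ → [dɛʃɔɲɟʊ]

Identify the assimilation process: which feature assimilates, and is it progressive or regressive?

Underlying /ɲ/ is realised as [ŋ] next to /g/; /g/ itself does not change.
/ɲ/ is palatal while /g/ is velar; the output [ŋ] is velar, matching the trigger — so the feature that spreads is place.
Manner and voice are unchanged, so the assimilation is partial, not total.
The same holds elsewhere in the data: /ɴ/ → [ɳ] before /ʈ/ (uvular → retroflex, matching retroflex); /ɳ/ → [ɲ] before /ɟ/ (retroflex → palatal, matching palatal) — only place changes, and always toward the following segment.
Nothing changes in [dɛʃɔɲɟʊ]: there the adjacent consonants already agree in place (/ɲ/ and /ɟ/ are both palatal), so this form is consistent with the same rule.
The trigger is the following segment, so the direction is regressive (anticipatory).

regressive place assimilation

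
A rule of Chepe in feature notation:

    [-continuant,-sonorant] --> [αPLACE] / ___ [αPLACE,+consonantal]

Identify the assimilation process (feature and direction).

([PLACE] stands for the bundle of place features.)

regressive place assimilation

The shared variable α links the value of the place features (abbreviated [PLACE]) on the target to the same value on the neighbouring segment, so place is the feature that assimilates.
Since the environment is written after the underscore, the trigger follows the target; the direction is regressive.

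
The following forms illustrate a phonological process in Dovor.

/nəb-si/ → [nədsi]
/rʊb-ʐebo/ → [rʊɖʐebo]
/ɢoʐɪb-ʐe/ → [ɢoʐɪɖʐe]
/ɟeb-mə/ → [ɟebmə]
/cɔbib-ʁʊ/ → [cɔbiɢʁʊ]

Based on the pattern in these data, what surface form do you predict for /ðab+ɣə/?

The data show regressive place assimilation: /b/ → [d] before /s/; /b/ → [ɖ] before /ʐ/; /b/ → [ɢ] before /ʁ/. In each pair only place changes, matching the following consonant, while manner and voice stay constant.
Nothing changes in [ɟebmə]: there the adjacent consonants already agree in place (/b/ and /m/ are both bilabial), so this form is consistent with the same rule.
/b/ is a voiced bilabial stop. The following trigger /ɣ/ is velar, so /b/ must become velar as well.
A voiced velar stop is [g], so the surface segment is [g].

[ðagɣə]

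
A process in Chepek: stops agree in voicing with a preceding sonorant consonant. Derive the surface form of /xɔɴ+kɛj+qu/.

/k/ is a voiceless velar stop. The preceding trigger /ɴ/ is voiced, so /k/ must become voiced as well.
Changing only its voicing to voiced gives [g] — the voiced velar stop.
At the second juncture, /q/ likewise becomes [ɢ] adjacent to /j/.

[xɔɴgɛjɢu]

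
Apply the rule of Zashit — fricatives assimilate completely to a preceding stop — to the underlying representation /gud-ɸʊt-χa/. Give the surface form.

/ɸ/ is the segment targeted by the rule; it sits immediately after /d/, so it assimilates completely and surfaces as [d].
At the second juncture, /χ/ likewise becomes [t] adjacent to /t/.

[guddʊtta]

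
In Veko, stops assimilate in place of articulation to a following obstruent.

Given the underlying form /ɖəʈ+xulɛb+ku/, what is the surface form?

[ɖəkxulɛgku]

The rule targets /ʈ/ (voiceless retroflex stop), which sits before the trigger /x/ (velar).
The voiceless velar stop is [k], so /ʈ/ → [k].
At the second juncture, /b/ likewise becomes [g] adjacent to /k/.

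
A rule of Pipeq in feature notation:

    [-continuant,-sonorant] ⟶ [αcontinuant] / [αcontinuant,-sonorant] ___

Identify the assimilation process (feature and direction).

progressive manner assimilation

The shared variable α links the value of [continuant] on the target to that of the neighbouring obstruent. [continuant] distinguishes stops from fricatives — a manner-of-articulation feature — so this is manner assimilation.
Since the environment is written before the underscore, the trigger precedes the target; the direction is progressive.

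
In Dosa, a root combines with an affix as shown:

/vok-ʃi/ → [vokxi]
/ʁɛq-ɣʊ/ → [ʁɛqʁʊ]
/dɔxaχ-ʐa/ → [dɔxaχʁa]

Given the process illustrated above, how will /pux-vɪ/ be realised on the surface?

[puxɣɪ]

The data show progressive place assimilation: /ʃ/ → [x] after /k/; /ɣ/ → [ʁ] after /q/; /ʐ/ → [ʁ] after /χ/. In each pair only place changes, matching the preceding consonant, while manner and voice stay constant.
The rule targets /v/ (voiced labiodental fricative), which sits after the trigger /x/ (velar).
The voiced velar fricative is [ɣ], so /v/ → [ɣ].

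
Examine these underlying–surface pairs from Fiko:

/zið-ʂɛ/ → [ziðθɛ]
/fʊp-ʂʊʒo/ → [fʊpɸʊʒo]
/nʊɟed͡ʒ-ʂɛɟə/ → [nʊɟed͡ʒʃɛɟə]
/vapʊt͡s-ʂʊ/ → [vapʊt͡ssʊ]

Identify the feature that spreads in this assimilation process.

place

Comparing underlying and surface forms, /ʂ/ → [θ] is the alternation; the neighbouring /ð/ is constant.
The change retroflex → dental matches the place of the preceding /ð/, identifying this as place assimilation.
The same holds elsewhere in the data: /ʂ/ → [ɸ] after /p/ (retroflex → bilabial, matching bilabial); /ʂ/ → [ʃ] after /d͡ʒ/ (retroflex → postalveolar, matching postalveolar); /ʂ/ → [s] after /t͡s/ (retroflex → alveolar, matching alveolar) — only place changes, and always toward the preceding segment.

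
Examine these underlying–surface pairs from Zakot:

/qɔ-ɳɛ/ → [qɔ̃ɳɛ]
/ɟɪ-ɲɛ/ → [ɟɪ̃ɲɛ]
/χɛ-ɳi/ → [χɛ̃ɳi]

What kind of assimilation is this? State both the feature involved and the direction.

The vowel /ɔ/ surfaces as nasalised [ɔ̃] next to the following nasal /ɳ/ — it has acquired the [+nasal] feature of its neighbour.
Likewise in the remaining data: /ɪ/ → [ɪ̃] before /ɲ/; /ɛ/ → [ɛ̃] before /ɳ/ — each time a vowel is nasalised next to a following nasal.
Because the conditioning nasal is to the right of the vowel that changes, the process is regressive (anticipatory).

regressive nasality assimilation (vowel nasalisation)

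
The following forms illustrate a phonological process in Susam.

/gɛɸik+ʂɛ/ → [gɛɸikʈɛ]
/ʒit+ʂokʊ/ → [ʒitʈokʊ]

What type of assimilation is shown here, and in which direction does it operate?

progressive manner assimilation

The segment that alternates is /ʂ/, which surfaces as [ʈ] when adjacent to /k/.
The change fricative → stop matches the manner of the preceding /k/, identifying this as manner assimilation.
Place and voice are unchanged, so the assimilation is partial, not total.
The other alternating form patterns the same way: /ʂ/ → [ʈ] after /t/ (fricative → stop, matching a stop) — only manner changes, and always toward the preceding segment.
Since the segment that changes follows the conditioning segment, the assimilation is progressive.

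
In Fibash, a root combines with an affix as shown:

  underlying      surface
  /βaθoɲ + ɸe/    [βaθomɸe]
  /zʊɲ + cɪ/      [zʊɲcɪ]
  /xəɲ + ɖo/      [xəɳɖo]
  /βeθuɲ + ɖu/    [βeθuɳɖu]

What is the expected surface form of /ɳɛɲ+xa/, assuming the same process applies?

The data show regressive place assimilation: /ɲ/ → [m] before /ɸ/; /ɲ/ → [ɳ] before /ɖ/. In each pair only place changes, matching the following consonant, while manner and voice stay constant.
No alternation appears in [zʊɲcɪ]: there the adjacent consonants already agree in place (/ɲ/ and /c/ are both palatal), so this form is consistent with the same rule.
/ɲ/ is a voiced palatal nasal. The following trigger /x/ is velar, so /ɲ/ must become velar as well.
A voiced velar nasal is [ŋ], so the surface segment is [ŋ].

[ɳɛŋxa]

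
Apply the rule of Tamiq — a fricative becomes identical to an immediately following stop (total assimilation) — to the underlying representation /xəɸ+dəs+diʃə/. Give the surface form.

[xəddəddiʃə]

/ɸ/ is the segment targeted by the rule; it sits immediately before /d/, so it assimilates completely and surfaces as [d].
The same rule applies at the second boundary: /s/ → [d] next to /d/.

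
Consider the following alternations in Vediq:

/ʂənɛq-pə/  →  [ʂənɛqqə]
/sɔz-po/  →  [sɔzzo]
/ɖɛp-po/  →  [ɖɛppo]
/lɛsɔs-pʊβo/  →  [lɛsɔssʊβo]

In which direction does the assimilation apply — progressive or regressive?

Comparing underlying and surface forms, /p/ → [q] is the alternation; the neighbouring /q/ is constant.
The output [q] is identical to the trigger /q/ — every feature (place, manner, voicing) has been copied — so this is total assimilation.
The remaining alternations confirm this: /p/ → [z] after /z/; /p/ → [s] after /s/ — in each case the output is a copy of the preceding consonant.
In [ɖɛppo] the two consonants at the boundary are already identical (/p/ + /p/), so the rule applies vacuously and nothing changes.
Since the segment that changes follows the conditioning segment, the assimilation is progressive.

progressive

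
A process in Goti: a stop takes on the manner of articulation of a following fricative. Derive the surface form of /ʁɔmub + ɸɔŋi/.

The rule targets /b/ (voiced bilabial stop), which sits before the trigger /ɸ/ (fricative).
Changing only its manner to fricative gives [β] — the voiced bilabial fricative.

[ʁɔmuβɸɔŋi]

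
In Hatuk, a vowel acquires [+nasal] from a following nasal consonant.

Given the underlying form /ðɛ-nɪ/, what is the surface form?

[ðɛ̃nɪ]

The vowel /ɛ/ is adjacent to the following nasal /n/, so it acquires [+nasal] and surfaces as [ɛ̃].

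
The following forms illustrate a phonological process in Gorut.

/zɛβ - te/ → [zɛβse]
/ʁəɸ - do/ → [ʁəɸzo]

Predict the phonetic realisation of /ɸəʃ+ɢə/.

The data show progressive manner assimilation: /t/ → [s] after /β/; /d/ → [z] after /ɸ/. In each pair only manner changes, matching the preceding consonant, while place and voice stay constant.
The rule targets /ɢ/ (voiced uvular stop), which sits after the trigger /ʃ/ (fricative).
Changing only its manner to fricative gives [ʁ] — the voiced uvular fricative.

[ɸəʃʁə]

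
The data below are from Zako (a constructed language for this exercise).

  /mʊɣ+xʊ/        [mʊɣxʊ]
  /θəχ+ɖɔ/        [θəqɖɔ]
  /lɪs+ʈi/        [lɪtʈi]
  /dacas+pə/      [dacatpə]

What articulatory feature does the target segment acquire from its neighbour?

manner

Comparing underlying and surface forms, /χ/ → [q] is the alternation; the neighbouring /ɖ/ is constant.
The change fricative → stop matches the manner of the following /ɖ/, identifying this as manner assimilation.
Checking the remaining alternations: /s/ → [t] before /ʈ/ (fricative → stop, matching a stop); /s/ → [t] before /p/ (fricative → stop, matching a stop) — only manner changes, and always toward the following segment.
Nothing changes in [mʊɣxʊ]: there the adjacent consonants already agree in manner (/ɣ/ and /x/ are both fricatives), so this form is consistent with the same rule.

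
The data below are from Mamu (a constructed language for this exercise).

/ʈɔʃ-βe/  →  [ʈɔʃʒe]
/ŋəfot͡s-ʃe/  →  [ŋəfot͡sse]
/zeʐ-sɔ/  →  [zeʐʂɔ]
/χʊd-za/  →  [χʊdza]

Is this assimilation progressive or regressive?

The segment that alternates is /β/, which surfaces as [ʒ] when adjacent to /ʃ/.
The change bilabial → postalveolar matches the place of the preceding /ʃ/, identifying this as place assimilation.
Checking the remaining alternations: /ʃ/ → [s] after /t͡s/ (postalveolar → alveolar, matching alveolar); /s/ → [ʂ] after /ʐ/ (alveolar → retroflex, matching retroflex) — only place changes, and always toward the preceding segment.
No alternation appears in [χʊdza]: there the adjacent consonants already agree in place (/z/ and /d/ are both alveolar), so this form is consistent with the same rule.
Since the segment that changes follows the conditioning segment, the assimilation is progressive.

progressive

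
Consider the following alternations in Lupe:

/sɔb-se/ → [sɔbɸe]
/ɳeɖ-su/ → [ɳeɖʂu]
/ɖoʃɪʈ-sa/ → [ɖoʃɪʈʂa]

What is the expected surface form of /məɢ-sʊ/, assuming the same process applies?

[məɢχʊ]

The data show progressive place assimilation: /s/ → [ɸ] after /b/; /s/ → [ʂ] after /ɖ/; /s/ → [ʂ] after /ʈ/. In each pair only place changes, matching the preceding consonant, while manner and voice stay constant.
/s/ is a voiceless alveolar fricative. The preceding trigger /ɢ/ is uvular, so /s/ must become uvular as well.
Changing only its place to uvular gives [χ] — the voiceless uvular fricative.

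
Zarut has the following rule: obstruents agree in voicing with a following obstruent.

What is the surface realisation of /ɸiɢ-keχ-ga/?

/ɢ/ is a voiced uvular stop. The following trigger /k/ is voiceless, so /ɢ/ must become voiceless as well.
The voiceless uvular stop is [q], so /ɢ/ → [q].
At the second juncture, /χ/ likewise becomes [ʁ] adjacent to /g/.

[ɸiqkeʁga]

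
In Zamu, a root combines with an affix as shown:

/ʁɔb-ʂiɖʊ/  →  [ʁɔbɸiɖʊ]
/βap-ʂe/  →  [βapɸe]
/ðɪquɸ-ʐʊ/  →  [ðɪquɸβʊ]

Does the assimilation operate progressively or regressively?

The segment that alternates is /ʂ/, which surfaces as [ɸ] when adjacent to /b/.
/ʂ/ is retroflex while /b/ is bilabial; the output [ɸ] is bilabial, matching the trigger — so the feature that spreads is place.
Checking the remaining alternations: /ʂ/ → [ɸ] after /p/ (retroflex → bilabial, matching bilabial); /ʐ/ → [β] after /ɸ/ (retroflex → bilabial, matching bilabial) — only place changes, and always toward the preceding segment.
Since the segment that changes follows the conditioning segment, the assimilation is progressive.

progressive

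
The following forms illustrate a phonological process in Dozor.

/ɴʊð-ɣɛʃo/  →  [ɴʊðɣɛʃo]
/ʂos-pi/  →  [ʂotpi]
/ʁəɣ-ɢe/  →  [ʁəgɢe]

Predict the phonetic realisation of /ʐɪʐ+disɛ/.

[ʐɪɖdisɛ]

The data show regressive manner assimilation: /s/ → [t] before /p/; /ɣ/ → [g] before /ɢ/. In each pair only manner changes, matching the following consonant, while place and voice stay constant.
No alternation appears in [ɴʊðɣɛʃo]: there the adjacent consonants already agree in manner (/ð/ and /ɣ/ are both fricatives), so this form is consistent with the same rule.
The rule targets /ʐ/ (voiced retroflex fricative), which sits before the trigger /d/ (stop).
Changing only its manner to stop gives [ɖ] — the voiced retroflex stop.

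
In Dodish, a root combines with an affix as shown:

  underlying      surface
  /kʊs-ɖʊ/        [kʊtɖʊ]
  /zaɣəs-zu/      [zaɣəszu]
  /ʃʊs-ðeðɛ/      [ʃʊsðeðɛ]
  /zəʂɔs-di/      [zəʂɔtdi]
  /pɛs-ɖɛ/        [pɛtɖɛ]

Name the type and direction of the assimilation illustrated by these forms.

regressive manner assimilation

Underlying /s/ is realised as [t] next to /ɖ/; /ɖ/ itself does not change.
/s/ is a fricative while /ɖ/ is a stop; the output [t] is a stop, matching the trigger — so the feature that spreads is manner.
Place and voice are unchanged, so the assimilation is partial, not total.
The same holds elsewhere in the data: /s/ → [t] before /d/ (fricative → stop, matching a stop) — only manner changes, and always toward the following segment.
Nothing changes in [zaɣəszu], [ʃʊsðeðɛ]: there the adjacent consonants already agree in manner (/s/ and /z/ are both fricatives; /s/ and /ð/ are both fricatives), so these forms are consistent with the same rule.
The trigger is the following segment, so the direction is regressive (anticipatory).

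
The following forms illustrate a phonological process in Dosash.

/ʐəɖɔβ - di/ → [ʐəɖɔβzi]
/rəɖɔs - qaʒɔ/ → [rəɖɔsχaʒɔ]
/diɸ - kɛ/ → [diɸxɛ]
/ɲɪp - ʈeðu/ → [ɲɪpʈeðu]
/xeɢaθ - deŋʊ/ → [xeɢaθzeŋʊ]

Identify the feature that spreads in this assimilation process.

The segment that alternates is /d/, which surfaces as [z] when adjacent to /β/.
/d/ is a stop while /β/ is a fricative; the output [z] is a fricative, matching the trigger — so the feature that spreads is manner.
Checking the remaining alternations: /q/ → [χ] after /s/ (stop → fricative, matching a fricative); /k/ → [x] after /ɸ/ (stop → fricative, matching a fricative); /d/ → [z] after /θ/ (stop → fricative, matching a fricative) — only manner changes, and always toward the preceding segment.
No alternation appears in [ɲɪpʈeðu]: there the adjacent consonants already agree in manner (/ʈ/ and /p/ are both stops), so this form is consistent with the same rule.

manner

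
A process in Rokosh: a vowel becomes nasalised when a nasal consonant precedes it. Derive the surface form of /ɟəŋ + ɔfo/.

The vowel /ɔ/ is adjacent to the preceding nasal /ŋ/, so it acquires [+nasal] and surfaces as [ɔ̃].

[ɟəŋɔ̃fo]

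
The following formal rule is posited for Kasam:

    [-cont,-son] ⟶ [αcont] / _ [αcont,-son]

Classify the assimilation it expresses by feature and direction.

regressive manner assimilation

The shared variable α links the value of [cont] on the target to that of the neighbouring obstruent. [cont] distinguishes stops from fricatives — a manner-of-articulation feature — so this is manner assimilation.
Since the environment is written after the underscore, the trigger follows the target; the direction is regressive.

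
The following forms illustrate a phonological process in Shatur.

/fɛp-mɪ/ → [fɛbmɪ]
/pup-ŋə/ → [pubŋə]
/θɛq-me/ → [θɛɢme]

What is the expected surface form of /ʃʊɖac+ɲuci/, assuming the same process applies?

The data show regressive voicing assimilation: /p/ → [b] before /m/; /p/ → [b] before /ŋ/; /q/ → [ɢ] before /m/. In each pair only voicing changes, matching the following consonant, while place and manner stay constant.
The rule targets /c/ (voiceless palatal stop), which sits before the trigger /ɲ/ (voiced).
Changing only its voicing to voiced gives [ɟ] — the voiced palatal stop.

[ʃʊɖaɟɲuci]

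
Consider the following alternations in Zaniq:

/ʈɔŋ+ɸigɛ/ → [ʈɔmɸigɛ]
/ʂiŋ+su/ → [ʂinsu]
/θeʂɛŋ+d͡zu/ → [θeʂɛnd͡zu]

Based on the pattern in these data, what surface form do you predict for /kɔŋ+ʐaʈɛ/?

The data show regressive place assimilation: /ŋ/ → [m] before /ɸ/; /ŋ/ → [n] before /s/; /ŋ/ → [n] before /d͡z/. In each pair only place changes, matching the following consonant, while manner and voice stay constant.
The rule targets /ŋ/ (voiced velar nasal), which sits before the trigger /ʐ/ (retroflex).
A voiced retroflex nasal is [ɳ], so the surface segment is [ɳ].

[kɔɳʐaʈɛ]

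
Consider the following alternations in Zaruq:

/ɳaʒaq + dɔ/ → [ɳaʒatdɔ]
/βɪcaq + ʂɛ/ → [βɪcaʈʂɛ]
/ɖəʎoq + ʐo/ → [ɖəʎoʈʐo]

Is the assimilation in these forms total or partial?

partial assimilation

Underlying /q/ is realised as [t] next to /d/; /d/ itself does not change.
/q/ is uvular while /d/ is alveolar; the output [t] is alveolar, matching the trigger — so the feature that spreads is place.
Manner and voice are unchanged, so the assimilation is partial, not total.
Checking the remaining alternations: /q/ → [ʈ] before /ʂ/ (uvular → retroflex, matching retroflex); /q/ → [ʈ] before /ʐ/ (uvular → retroflex, matching retroflex) — only place changes, and always toward the following segment.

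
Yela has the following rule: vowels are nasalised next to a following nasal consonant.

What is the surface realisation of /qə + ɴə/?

The vowel /ə/ is adjacent to the following nasal /ɴ/, so it acquires [+nasal] and surfaces as [ə̃].

[qə̃ɴə]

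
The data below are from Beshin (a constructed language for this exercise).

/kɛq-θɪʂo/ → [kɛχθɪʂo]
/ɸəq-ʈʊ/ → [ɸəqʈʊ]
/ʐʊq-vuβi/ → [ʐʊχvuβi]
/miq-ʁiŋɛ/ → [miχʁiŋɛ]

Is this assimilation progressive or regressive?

The segment that alternates is /q/, which surfaces as [χ] when adjacent to /θ/.
The change stop → fricative matches the manner of the following /θ/, identifying this as manner assimilation.
The other alternating forms pattern the same way: /q/ → [χ] before /v/ (stop → fricative, matching a fricative); /q/ → [χ] before /ʁ/ (stop → fricative, matching a fricative) — only manner changes, and always toward the following segment.
No alternation appears in [ɸəqʈʊ]: there the adjacent consonants already agree in manner (/q/ and /ʈ/ are both stops), so this form is consistent with the same rule.
The trigger is the following segment, so the direction is regressive (anticipatory).

regressive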